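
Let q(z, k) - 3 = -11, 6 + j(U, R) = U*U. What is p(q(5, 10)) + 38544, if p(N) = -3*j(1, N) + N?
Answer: 38551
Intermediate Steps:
j(U, R) = -6 + U**2 (j(U, R) = -6 + U*U = -6 + U**2)
q(z, k) = -8 (q(z, k) = 3 - 11 = -8)
p(N) = 15 + N (p(N) = -3*(-6 + 1**2) + N = -3*(-6 + 1) + N = -3*(-5) + N = 15 + N)
p(q(5, 10)) + 38544 = (15 - 8) + 38544 = 7 + 38544 = 38551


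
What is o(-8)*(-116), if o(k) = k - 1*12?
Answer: 2320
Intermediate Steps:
o(k) = -12 + k (o(k) = k - 12 = -12 + k)
o(-8)*(-116) = (-12 - 8)*(-116) = -20*(-116) = 2320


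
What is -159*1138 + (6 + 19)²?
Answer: -180317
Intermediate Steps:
-159*1138 + (6 + 19)² = -180942 + 25² = -180942 + 625 = -180317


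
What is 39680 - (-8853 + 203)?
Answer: 48330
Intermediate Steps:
39680 - (-8853 + 203) = 39680 - 1*(-8650) = 39680 + 8650 = 48330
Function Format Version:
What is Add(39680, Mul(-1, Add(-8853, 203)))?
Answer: 48330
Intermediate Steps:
Add(39680, Mul(-1, Add(-8853, 203))) = Add(39680, Mul(-1, -8650)) = Add(39680, 8650) = 48330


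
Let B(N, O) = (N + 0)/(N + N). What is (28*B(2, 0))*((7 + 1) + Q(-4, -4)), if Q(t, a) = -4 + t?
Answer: 0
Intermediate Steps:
B(N, O) = ½ (B(N, O) = N/((2*N)) = N*(1/(2*N)) = ½)
(28*B(2, 0))*((7 + 1) + Q(-4, -4)) = (28*(½))*((7 + 1) + (-4 - 4)) = 14*(8 - 8) = 14*0 = 0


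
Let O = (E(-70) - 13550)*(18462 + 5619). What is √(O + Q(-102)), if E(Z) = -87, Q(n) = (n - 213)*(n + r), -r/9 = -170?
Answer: I*√328842417 ≈ 18134.0*I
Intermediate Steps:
r = 1530 (r = -9*(-170) = 1530)
Q(n) = (-213 + n)*(1530 + n) (Q(n) = (n - 213)*(n + 1530) = (-213 + n)*(1530 + n))
O = -328392597 (O = (-87 - 13550)*(18462 + 5619) = -13637*24081 = -328392597)
√(O + Q(-102)) = √(-328392597 + (-325890 + (-102)² + 1317*(-102))) = √(-328392597 + (-325890 + 10404 - 134334)) = √(-328392597 - 449820) = √(-328842417) = I*√328842417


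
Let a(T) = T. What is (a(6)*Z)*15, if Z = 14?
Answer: 1260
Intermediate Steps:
(a(6)*Z)*15 = (6*14)*15 = 84*15 = 1260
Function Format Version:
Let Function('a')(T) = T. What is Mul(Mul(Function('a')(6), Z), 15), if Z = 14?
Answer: 1260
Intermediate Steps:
Mul(Mul(Function('a')(6), Z), 15) = Mul(Mul(6, 14), 15) = Mul(84, 15) = 1260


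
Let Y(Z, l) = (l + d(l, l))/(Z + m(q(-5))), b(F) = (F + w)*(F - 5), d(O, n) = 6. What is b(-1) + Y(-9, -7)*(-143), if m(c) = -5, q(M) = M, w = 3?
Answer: -311/14 ≈ -22.214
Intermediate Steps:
b(F) = (-5 + F)*(3 + F) (b(F) = (F + 3)*(F - 5) = (3 + F)*(-5 + F) = (-5 + F)*(3 + F))
Y(Z, l) = (6 + l)/(-5 + Z) (Y(Z, l) = (l + 6)/(Z - 5) = (6 + l)/(-5 + Z))
b(-1) + Y(-9, -7)*(-143) = (-15 + (-1)**2 - 2*(-1)) + ((6 - 7)/(-5 - 9))*(-143) = (-15 + 1 + 2) + (-1/(-14))*(-143) = -12 - 1/14*(-1)*(-143) = -12 + (1/14)*(-143) = -12 - 143/14 = -311/14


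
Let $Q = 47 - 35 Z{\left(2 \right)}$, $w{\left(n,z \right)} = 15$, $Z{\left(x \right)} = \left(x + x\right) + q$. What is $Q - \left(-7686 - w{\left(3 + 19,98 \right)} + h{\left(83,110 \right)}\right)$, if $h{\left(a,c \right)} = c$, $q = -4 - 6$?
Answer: $7848$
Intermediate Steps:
$q = -10$ ($q = -4 - 6 = -10$)
$Z{\left(x \right)} = -10 + 2 x$ ($Z{\left(x \right)} = \left(x + x\right) - 10 = 2 x - 10 = -10 + 2 x$)
$Q = 257$ ($Q = 47 - 35 \left(-10 + 2 \cdot 2\right) = 47 - 35 \left(-10 + 4\right) = 47 - -210 = 47 + 210 = 257$)
$Q - \left(-7686 - w{\left(3 + 19,98 \right)} + h{\left(83,110 \right)}\right) = 257 + \left(7686 - \left(110 - 15\right)\right) = 257 + \left(7686 - 95\right) = 257 + 7591 = 7848$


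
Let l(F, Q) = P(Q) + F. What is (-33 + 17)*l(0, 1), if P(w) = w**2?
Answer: -16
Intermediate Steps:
l(F, Q) = F + Q**2 (l(F, Q) = Q**2 + F = F + Q**2)
(-33 + 17)*l(0, 1) = (-33 + 17)*(0 + 1**2) = -16*(0 + 1) = -16*1 = -16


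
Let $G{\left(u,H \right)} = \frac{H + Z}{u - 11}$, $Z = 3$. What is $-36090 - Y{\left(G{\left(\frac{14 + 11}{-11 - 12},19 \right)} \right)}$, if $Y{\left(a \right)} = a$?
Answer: $- \frac{5016257}{139} \approx -36088.0$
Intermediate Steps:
$G{\left(u,H \right)} = \frac{3 + H}{-11 + u}$ ($G{\left(u,H \right)} = \frac{H + 3}{u - 11} = \frac{3 + H}{-11 + u}$)
$-36090 - Y{\left(G{\left(\frac{14 + 11}{-11 - 12},19 \right)} \right)} = -36090 - \frac{3 + 19}{-11 + \frac{14 + 11}{-11 - 12}} = -36090 - \frac{1}{-11 + \frac{25}{-23}} \cdot 22 = -36090 - \frac{1}{-11 + 25 \left(- \frac{1}{23}\right)} 22 = -36090 - \frac{1}{-11 - \frac{25}{23}} \cdot 22 = -36090 - \frac{1}{- \frac{278}{23}} \cdot 22 = -36090 - \left(- \frac{23}{278}\right) 22 = -36090 - - \frac{253}{139} = -36090 + \frac{253}{139} = - \frac{5016257}{139}$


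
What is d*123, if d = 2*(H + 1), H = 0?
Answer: 246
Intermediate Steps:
d = 2 (d = 2*(0 + 1) = 2*1 = 2)
d*123 = 2*123 = 246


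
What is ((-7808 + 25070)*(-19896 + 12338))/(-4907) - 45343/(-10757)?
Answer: 200521052639/7540657 ≈ 26592.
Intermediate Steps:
((-7808 + 25070)*(-19896 + 12338))/(-4907) - 45343/(-10757) = (17262*(-7558))*(-1/4907) - 45343*(-1/10757) = -130466196*(-1/4907) + 45343/10757 = 18638028/701 + 45343/10757 = 200521052639/7540657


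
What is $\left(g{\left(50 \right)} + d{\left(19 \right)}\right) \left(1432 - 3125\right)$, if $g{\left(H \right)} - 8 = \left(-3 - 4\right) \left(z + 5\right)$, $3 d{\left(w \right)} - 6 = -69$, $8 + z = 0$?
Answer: $-13544$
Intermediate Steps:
$z = -8$ ($z = -8 + 0 = -8$)
$d{\left(w \right)} = -21$ ($d{\left(w \right)} = 2 + \frac{1}{3} \left(-69\right) = 2 - 23 = -21$)
$g{\left(H \right)} = 29$ ($g{\left(H \right)} = 8 + \left(-3 - 4\right) \left(-8 + 5\right) = 8 + \left(-3 - 4\right) \left(-3\right) = 8 - -21 = 8 + 21 = 29$)
$\left(g{\left(50 \right)} + d{\left(19 \right)}\right) \left(1432 - 3125\right) = \left(29 - 21\right) \left(1432 - 3125\right) = 8 \left(-1693\right) = -13544$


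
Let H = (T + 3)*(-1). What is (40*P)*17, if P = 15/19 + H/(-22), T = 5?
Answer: 163880/209 ≈ 784.12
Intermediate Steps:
H = -8 (H = (5 + 3)*(-1) = 8*(-1) = -8)
P = 241/209 (P = 15/19 - 8/(-22) = 15*(1/19) - 8*(-1/22) = 15/19 + 4/11 = 241/209 ≈ 1.1531)
(40*P)*17 = (40*(241/209))*17 = (9640/209)*17 = 163880/209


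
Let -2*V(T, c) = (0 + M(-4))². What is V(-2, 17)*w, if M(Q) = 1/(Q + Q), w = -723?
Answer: 723/128 ≈ 5.6484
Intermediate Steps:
M(Q) = 1/(2*Q)
V(T, c) = -1/128 (V(T, c) = -(0 + (½)/(-4))²/2 = -(0 + (½)*(-¼))²/2 = -(0 - ⅛)²/2 = -(-⅛)²/2 = -½*1/64 = -1/128)
V(-2, 17)*w = -1/128*(-723) = 723/128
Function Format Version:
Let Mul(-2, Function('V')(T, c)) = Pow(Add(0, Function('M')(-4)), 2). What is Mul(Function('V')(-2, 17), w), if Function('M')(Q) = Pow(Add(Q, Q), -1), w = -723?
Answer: Rational(723, 128) ≈ 5.6484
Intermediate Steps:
Function('M')(Q) = Mul(Rational(1, 2), Pow(Q, -1)) (Function('M')(Q) = Pow(Mul(2, Q), -1) = Mul(Rational(1, 2), Pow(Q, -1)))
Function('V')(T, c) = Rational(-1, 128) (Function('V')(T, c) = Mul(Rational(-1, 2), Pow(Add(0, Mul(Rational(1, 2), Pow(-4, -1))), 2)) = Mul(Rational(-1, 2), Pow(Add(0, Mul(Rational(1, 2), Rational(-1, 4))), 2)) = Mul(Rational(-1, 2), Pow(Add(0, Rational(-1, 8)), 2)) = Mul(Rational(-1, 2), Pow(Rational(-1, 8), 2)) = Mul(Rational(-1, 2), Rational(1, 64)) = Rational(-1, 128))
Mul(Function('V')(-2, 17), w) = Mul(Rational(-1, 128), -723) = Rational(723, 128)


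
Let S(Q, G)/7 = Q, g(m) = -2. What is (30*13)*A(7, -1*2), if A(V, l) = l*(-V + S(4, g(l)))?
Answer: -16380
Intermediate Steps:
S(Q, G) = 7*Q
A(V, l) = l*(28 - V) (A(V, l) = l*(-V + 7*4) = l*(-V + 28) = l*(28 - V))
(30*13)*A(7, -1*2) = (30*13)*((-1*2)*(28 - 1*7)) = 390*(-2*(28 - 7)) = 390*(-2*21) = 390*(-42) = -16380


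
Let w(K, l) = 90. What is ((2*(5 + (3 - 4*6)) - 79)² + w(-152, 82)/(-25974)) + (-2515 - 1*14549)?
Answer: -6844154/1443 ≈ -4743.0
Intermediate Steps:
((2*(5 + (3 - 4*6)) - 79)² + w(-152, 82)/(-25974)) + (-2515 - 1*14549) = ((2*(5 + (3 - 4*6)) - 79)² + 90/(-25974)) + (-2515 - 1*14549) = ((2*(5 + (3 - 24)) - 79)² + 90*(-1/25974)) + (-2515 - 14549) = ((2*(5 - 21) - 79)² - 5/1443) - 17064 = ((2*(-16) - 79)² - 5/1443) - 17064 = ((-32 - 79)² - 5/1443) - 17064 = ((-111)² - 5/1443) - 17064 = (12321 - 5/1443) - 17064 = 17779198/1443 - 17064 = -6844154/1443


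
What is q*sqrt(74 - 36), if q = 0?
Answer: 0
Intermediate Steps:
q*sqrt(74 - 36) = 0*sqrt(74 - 36) = 0*sqrt(38) = 0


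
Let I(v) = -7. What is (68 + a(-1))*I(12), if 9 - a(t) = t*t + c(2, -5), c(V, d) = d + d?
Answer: -602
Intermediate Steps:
c(V, d) = 2*d
a(t) = 19 - t² (a(t) = 9 - (t*t + 2*(-5)) = 9 - (t² - 10) = 9 - (-10 + t²) = 9 + (10 - t²) = 19 - t²)
(68 + a(-1))*I(12) = (68 + (19 - 1*(-1)²))*(-7) = (68 + (19 - 1*1))*(-7) = (68 + (19 - 1))*(-7) = (68 + 18)*(-7) = 86*(-7) = -602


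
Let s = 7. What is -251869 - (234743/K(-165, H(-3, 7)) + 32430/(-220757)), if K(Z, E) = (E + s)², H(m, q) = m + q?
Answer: -6779640461214/26711597 ≈ -2.5381e+5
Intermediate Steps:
K(Z, E) = (7 + E)² (K(Z, E) = (E + 7)² = (7 + E)²)
-251869 - (234743/K(-165, H(-3, 7)) + 32430/(-220757)) = -251869 - (234743/((7 + (-3 + 7))²) + 32430/(-220757)) = -251869 - (234743/((7 + 4)²) + 32430*(-1/220757)) = -251869 - (234743/(11²) - 32430/220757) = -251869 - (234743/121 - 32430/220757) = -251869 - 1*51817236421/26711597 = -251869 - 51817236421/26711597 = -6779640461214/26711597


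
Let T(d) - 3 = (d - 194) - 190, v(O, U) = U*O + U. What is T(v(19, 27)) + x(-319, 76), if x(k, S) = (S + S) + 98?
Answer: 409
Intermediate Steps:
x(k, S) = 98 + 2*S (x(k, S) = 2*S + 98 = 98 + 2*S)
v(O, U) = U + O*U (v(O, U) = O*U + U = U + O*U)
T(d) = -381 + d (T(d) = 3 + ((d - 194) - 190) = 3 + ((-194 + d) - 190) = 3 + (-384 + d) = -381 + d)
T(v(19, 27)) + x(-319, 76) = (-381 + 27*(1 + 19)) + (98 + 2*76) = (-381 + 27*20) + (98 + 152) = (-381 + 540) + 250 = 159 + 250 = 409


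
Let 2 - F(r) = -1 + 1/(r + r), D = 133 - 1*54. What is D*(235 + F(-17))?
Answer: 639347/34 ≈ 18804.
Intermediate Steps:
D = 79 (D = 133 - 54 = 79)
F(r) = 3 - 1/(2*r) (F(r) = 2 - (-1 + 1/(r + r)) = 2 - (-1 + 1/(2*r)) = 2 + (1 - 1/(2*r)) = 3 - 1/(2*r))
D*(235 + F(-17)) = 79*(235 + (3 - ½/(-17))) = 79*(235 + (3 - ½*(-1/17))) = 79*(235 + (3 + 1/34)) = 79*(235 + 103/34) = 79*(8093/34) = 639347/34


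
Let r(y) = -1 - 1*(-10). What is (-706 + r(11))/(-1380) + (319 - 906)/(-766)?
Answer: 671981/528540 ≈ 1.2714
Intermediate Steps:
r(y) = 9 (r(y) = -1 + 10 = 9)
(-706 + r(11))/(-1380) + (319 - 906)/(-766) = (-706 + 9)/(-1380) + (319 - 906)/(-766) = -697*(-1/1380) - 587*(-1/766) = 697/1380 + 587/766 = 671981/528540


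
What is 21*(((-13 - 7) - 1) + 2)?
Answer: -399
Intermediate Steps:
21*(((-13 - 7) - 1) + 2) = 21*((-20 - 1) + 2) = 21*(-21 + 2) = 21*(-19) = -399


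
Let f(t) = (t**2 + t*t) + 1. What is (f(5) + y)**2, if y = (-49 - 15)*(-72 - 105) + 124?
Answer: 132319009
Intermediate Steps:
f(t) = 1 + 2*t**2 (f(t) = (t**2 + t**2) + 1 = 2*t**2 + 1 = 1 + 2*t**2)
y = 11452 (y = -64*(-177) + 124 = 11328 + 124 = 11452)
(f(5) + y)**2 = ((1 + 2*5**2) + 11452)**2 = ((1 + 2*25) + 11452)**2 = ((1 + 50) + 11452)**2 = (51 + 11452)**2 = 11503**2 = 132319009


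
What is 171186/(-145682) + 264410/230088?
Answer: -217016687/8379920004 ≈ -0.025897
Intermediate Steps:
171186/(-145682) + 264410/230088 = 171186*(-1/145682) + 264410*(1/230088) = -85593/72841 + 132205/115044 = -217016687/8379920004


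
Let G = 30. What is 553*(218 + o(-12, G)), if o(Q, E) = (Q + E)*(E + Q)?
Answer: 299726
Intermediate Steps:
o(Q, E) = (E + Q)**2 (o(Q, E) = (E + Q)*(E + Q) = (E + Q)**2)
553*(218 + o(-12, G)) = 553*(218 + (30 - 12)**2) = 553*(218 + 18**2) = 553*(218 + 324) = 553*542 = 299726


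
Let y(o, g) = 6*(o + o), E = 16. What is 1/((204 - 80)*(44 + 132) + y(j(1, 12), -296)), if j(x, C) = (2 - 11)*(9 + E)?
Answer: 1/19124 ≈ 5.2290e-5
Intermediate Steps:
j(x, C) = -225 (j(x, C) = (2 - 11)*(9 + 16) = -9*25 = -225)
y(o, g) = 12*o (y(o, g) = 6*(2*o) = 12*o)
1/((204 - 80)*(44 + 132) + y(j(1, 12), -296)) = 1/((204 - 80)*(44 + 132) + 12*(-225)) = 1/(124*176 - 2700) = 1/(21824 - 2700) = 1/19124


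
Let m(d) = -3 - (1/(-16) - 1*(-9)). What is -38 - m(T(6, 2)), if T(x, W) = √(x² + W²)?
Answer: -417/16 ≈ -26.063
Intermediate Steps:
T(x, W) = √(W² + x²)
m(d) = -191/16 (m(d) = -3 - (-1/16 + 9) = -3 - 1*143/16 = -3 - 143/16 = -191/16)
-38 - m(T(6, 2)) = -38 - 1*(-191/16) = -38 + 191/16 = -417/16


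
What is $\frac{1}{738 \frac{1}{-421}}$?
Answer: $- \frac{421}{738} \approx -0.57046$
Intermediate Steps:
$\frac{1}{738 \frac{1}{-421}} = \frac{1}{738 \left(- \frac{1}{421}\right)} = \frac{1}{- \frac{738}{421}} = - \frac{421}{738}$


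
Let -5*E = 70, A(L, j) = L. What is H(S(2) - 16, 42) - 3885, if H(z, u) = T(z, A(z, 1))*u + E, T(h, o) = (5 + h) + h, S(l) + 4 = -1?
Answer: -5453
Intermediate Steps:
S(l) = -5 (S(l) = -4 - 1 = -5)
T(h, o) = 5 + 2*h
E = -14 (E = -⅕*70 = -14)
H(z, u) = -14 + u*(5 + 2*z) (H(z, u) = (5 + 2*z)*u - 14 = u*(5 + 2*z) - 14 = -14 + u*(5 + 2*z))
H(S(2) - 16, 42) - 3885 = (-14 + 42*(5 + 2*(-5 - 16))) - 3885 = (-14 + 42*(5 + 2*(-21))) - 3885 = (-14 + 42*(5 - 42)) - 3885 = (-14 + 42*(-37)) - 3885 = (-14 - 1554) - 3885 = -1568 - 3885 = -5453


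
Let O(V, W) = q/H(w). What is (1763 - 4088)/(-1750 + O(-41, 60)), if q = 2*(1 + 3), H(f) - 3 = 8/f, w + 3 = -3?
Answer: 11625/8726 ≈ 1.3322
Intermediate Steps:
w = -6 (w = -3 - 3 = -6)
H(f) = 3 + 8/f
q = 8 (q = 2*4 = 8)
O(V, W) = 24/5 (O(V, W) = 8/(3 + 8/(-6)) = 8/(3 + 8*(-⅙)) = 8/(3 - 4/3) = 8/(5/3) = 8*(⅗) = 24/5)
(1763 - 4088)/(-1750 + O(-41, 60)) = (1763 - 4088)/(-1750 + 24/5) = -2325/(-8726/5) = -2325*(-5/8726) = 11625/8726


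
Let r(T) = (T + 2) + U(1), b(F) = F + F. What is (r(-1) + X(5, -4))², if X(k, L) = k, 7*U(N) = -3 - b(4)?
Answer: 961/49 ≈ 19.612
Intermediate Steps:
b(F) = 2*F
U(N) = -11/7 (U(N) = (-3 - 2*4)/7 = (-3 - 1*8)/7 = (-3 - 8)/7 = (⅐)*(-11) = -11/7)
r(T) = 3/7 + T (r(T) = (T + 2) - 11/7 = (2 + T) - 11/7 = 3/7 + T)
(r(-1) + X(5, -4))² = ((3/7 - 1) + 5)² = (-4/7 + 5)² = (31/7)² = 961/49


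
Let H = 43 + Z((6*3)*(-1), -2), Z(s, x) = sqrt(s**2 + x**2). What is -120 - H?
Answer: -163 - 2*sqrt(82) ≈ -181.11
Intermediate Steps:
H = 43 + 2*sqrt(82) (H = 43 + sqrt(((6*3)*(-1))**2 + (-2)**2) = 43 + sqrt((18*(-1))**2 + 4) = 43 + sqrt((-18)**2 + 4) = 43 + sqrt(324 + 4) = 43 + sqrt(328) = 43 + 2*sqrt(82) ≈ 61.111)
-120 - H = -120 - (43 + 2*sqrt(82)) = -120 + (-43 - 2*sqrt(82)) = -163 - 2*sqrt(82)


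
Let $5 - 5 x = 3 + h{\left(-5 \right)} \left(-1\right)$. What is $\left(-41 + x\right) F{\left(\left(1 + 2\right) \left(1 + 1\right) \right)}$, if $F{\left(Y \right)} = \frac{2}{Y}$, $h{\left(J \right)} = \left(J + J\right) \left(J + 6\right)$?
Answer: $- \frac{71}{5} \approx -14.2$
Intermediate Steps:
$h{\left(J \right)} = 2 J \left(6 + J\right)$
$x = - \frac{8}{5}$ ($x = 1 - \frac{3 + 2 \left(-5\right) \left(6 - 5\right) \left(-1\right)}{5} = 1 - \frac{3 + 2 \left(-5\right) 1 \left(-1\right)}{5} = 1 - \frac{3 - -10}{5} = 1 - \frac{3 + 10}{5} = 1 - \frac{13}{5} = - \frac{8}{5} \approx -1.6$)
$\left(-41 + x\right) F{\left(\left(1 + 2\right) \left(1 + 1\right) \right)} = \left(-41 - \frac{8}{5}\right) \frac{2}{\left(1 + 2\right) \left(1 + 1\right)} = - \frac{213 \frac{2}{3 \cdot 2}}{5} = - \frac{213 \cdot \frac{2}{6}}{5} = - \frac{213 \cdot 2 \cdot \frac{1}{6}}{5} = \left(- \frac{213}{5}\right) \frac{1}{3} = - \frac{71}{5}$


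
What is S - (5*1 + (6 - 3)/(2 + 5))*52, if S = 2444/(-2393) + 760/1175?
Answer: -1112687708/3936485 ≈ -282.66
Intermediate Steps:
S = -210604/562355 (S = 2444*(-1/2393) + 760*(1/1175) = -2444/2393 + 152/235 = -210604/562355 ≈ -0.37450)
S - (5*1 + (6 - 3)/(2 + 5))*52 = -210604/562355 - (5*1 + (6 - 3)/(2 + 5))*52 = -210604/562355 - (5 + 3/7)*52 = -210604/562355 - 38*52/7 = -210604/562355 - 1*1976/7 = -210604/562355 - 1976/7 = -1112687708/3936485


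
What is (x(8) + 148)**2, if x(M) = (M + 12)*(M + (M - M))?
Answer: 94864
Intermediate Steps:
x(M) = M*(12 + M) (x(M) = (12 + M)*(M + 0) = (12 + M)*M = M*(12 + M))
(x(8) + 148)**2 = (8*(12 + 8) + 148)**2 = (8*20 + 148)**2 = (160 + 148)**2 = 308**2 = 94864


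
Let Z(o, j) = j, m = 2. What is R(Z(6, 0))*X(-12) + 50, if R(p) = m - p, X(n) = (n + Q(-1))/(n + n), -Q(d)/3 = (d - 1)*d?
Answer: 103/2 ≈ 51.500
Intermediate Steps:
Q(d) = -3*d*(-1 + d) (Q(d) = -3*(d - 1)*d = -3*(-1 + d)*d = -3*d*(-1 + d))
X(n) = (-6 + n)/(2*n) (X(n) = (n + 3*(-1)*(1 - 1*(-1)))/(n + n) = (n + 3*(-1)*(1 + 1))/((2*n)) = (n + 3*(-1)*2)*(1/(2*n)) = (n - 6)*(1/(2*n)) = (-6 + n)*(1/(2*n)) = (-6 + n)/(2*n))
R(p) = 2 - p
R(Z(6, 0))*X(-12) + 50 = (2 - 1*0)*((½)*(-6 - 12)/(-12)) + 50 = (2 + 0)*((½)*(-1/12)*(-18)) + 50 = 2*(¾) + 50 = 3/2 + 50 = 103/2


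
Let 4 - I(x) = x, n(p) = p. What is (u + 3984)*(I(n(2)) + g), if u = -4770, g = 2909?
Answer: -2288046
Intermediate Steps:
I(x) = 4 - x
(u + 3984)*(I(n(2)) + g) = (-4770 + 3984)*((4 - 1*2) + 2909) = -786*((4 - 2) + 2909) = -786*(2 + 2909) = -786*2911 = -2288046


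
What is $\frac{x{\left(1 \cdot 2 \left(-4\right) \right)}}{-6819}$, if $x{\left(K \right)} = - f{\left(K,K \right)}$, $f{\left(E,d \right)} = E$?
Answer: $- \frac{8}{6819} \approx -0.0011732$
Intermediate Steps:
$x{\left(K \right)} = - K$
$\frac{x{\left(1 \cdot 2 \left(-4\right) \right)}}{-6819} = \frac{\left(-1\right) 1 \cdot 2 \left(-4\right)}{-6819} = - 2 \left(-4\right) \left(- \frac{1}{6819}\right) = \left(-1\right) \left(-8\right) \left(- \frac{1}{6819}\right) = 8 \left(- \frac{1}{6819}\right) = - \frac{8}{6819}$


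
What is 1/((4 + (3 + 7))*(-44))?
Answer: -1/616 ≈ -0.0016234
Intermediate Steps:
1/((4 + (3 + 7))*(-44)) = 1/((4 + 10)*(-44)) = 1/(14*(-44)) = 1/(-616) = -1/616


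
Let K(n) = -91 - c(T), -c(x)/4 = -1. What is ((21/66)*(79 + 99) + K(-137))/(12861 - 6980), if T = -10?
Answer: -422/64691 ≈ -0.0065233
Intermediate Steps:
c(x) = 4 (c(x) = -4*(-1) = 4)
K(n) = -95 (K(n) = -91 - 1*4 = -91 - 4 = -95)
((21/66)*(79 + 99) + K(-137))/(12861 - 6980) = ((21/66)*(79 + 99) - 95)/(12861 - 6980) = ((21*(1/66))*178 - 95)/5881 = ((7/22)*178 - 95)*(1/5881) = (623/11 - 95)*(1/5881) = -422/11*1/5881 = -422/64691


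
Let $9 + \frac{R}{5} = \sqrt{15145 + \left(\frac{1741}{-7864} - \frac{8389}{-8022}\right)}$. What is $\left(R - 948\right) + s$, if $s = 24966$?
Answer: $23973 + \frac{5 \sqrt{3767257086389293602}}{15771252} \approx 24588.0$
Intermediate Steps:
$R = -45 + \frac{5 \sqrt{3767257086389293602}}{15771252}$ ($R = -45 + 5 \sqrt{15145 + \left(\frac{1741}{-7864} - \frac{8389}{-8022}\right)} = -45 + 5 \sqrt{15145 + \left(1741 \left(- \frac{1}{7864}\right) - - \frac{8389}{8022}\right)} = -45 + 5 \sqrt{15145 + \left(- \frac{1741}{7864} + \frac{8389}{8022}\right)} = -45 + 5 \sqrt{15145 + \frac{26002397}{31542504}} = -45 + 5 \sqrt{\frac{477737225477}{31542504}} = -45 + 5 \frac{\sqrt{3767257086389293602}}{15771252} = -45 + \frac{5 \sqrt{3767257086389293602}}{15771252} \approx 570.34$)
$\left(R - 948\right) + s = \left(\left(-45 + \frac{5 \sqrt{3767257086389293602}}{15771252}\right) - 948\right) + 24966 = \left(-993 + \frac{5 \sqrt{3767257086389293602}}{15771252}\right) + 24966 = 23973 + \frac{5 \sqrt{3767257086389293602}}{15771252}$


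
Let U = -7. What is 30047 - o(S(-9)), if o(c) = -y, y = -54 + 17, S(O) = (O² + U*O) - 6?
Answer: 30010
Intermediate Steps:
S(O) = -6 + O² - 7*O (S(O) = (O² - 7*O) - 6 = -6 + O² - 7*O)
y = -37
o(c) = 37 (o(c) = -1*(-37) = 37)
30047 - o(S(-9)) = 30047 - 1*37 = 30047 - 37 = 30010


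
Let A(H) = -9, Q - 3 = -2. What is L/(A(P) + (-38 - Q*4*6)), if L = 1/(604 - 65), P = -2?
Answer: -1/38269 ≈ -2.6131e-5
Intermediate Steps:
Q = 1 (Q = 3 - 2 = 1)
L = 1/539 ≈ 0.0018553
L/(A(P) + (-38 - Q*4*6)) = (1/539)/(-9 + (-38 - 1*4*6)) = (1/539)/(-9 + (-38 - 4*6)) = (1/539)/(-9 + (-38 - 1*24)) = (1/539)/(-9 + (-38 - 24)) = (1/539)/(-9 - 62) = (1/539)/(-71) = -1/71*1/539 = -1/38269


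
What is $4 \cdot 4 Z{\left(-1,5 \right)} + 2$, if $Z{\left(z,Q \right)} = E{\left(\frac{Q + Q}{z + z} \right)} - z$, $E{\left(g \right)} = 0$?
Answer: $18$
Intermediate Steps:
$Z{\left(z,Q \right)} = - z$ ($Z{\left(z,Q \right)} = 0 - z = - z$)
$4 \cdot 4 Z{\left(-1,5 \right)} + 2 = 4 \cdot 4 \left(\left(-1\right) \left(-1\right)\right) + 2 = 16 \cdot 1 + 2 = 16 + 2 = 18$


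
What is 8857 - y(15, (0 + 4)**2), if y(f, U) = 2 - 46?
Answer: 8901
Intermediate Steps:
y(f, U) = -44
8857 - y(15, (0 + 4)**2) = 8857 - 1*(-44) = 8857 + 44 = 8901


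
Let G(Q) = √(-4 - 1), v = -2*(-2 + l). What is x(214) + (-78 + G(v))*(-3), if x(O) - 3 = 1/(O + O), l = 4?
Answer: 101437/428 - 3*I*√5 ≈ 237.0 - 6.7082*I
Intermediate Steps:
v = -4 (v = -2*(-2 + 4) = -2*2 = -4)
G(Q) = I*√5 (G(Q) = √(-5) = I*√5)
x(O) = 3 + 1/(2*O) (x(O) = 3 + 1/(O + O) = 3 + 1/(2*O))
x(214) + (-78 + G(v))*(-3) = (3 + (½)/214) + (-78 + I*√5)*(-3) = (3 + (½)*(1/214)) + (234 - 3*I*√5) = (3 + 1/428) + (234 - 3*I*√5) = 1285/428 + (234 - 3*I*√5) = 101437/428 - 3*I*√5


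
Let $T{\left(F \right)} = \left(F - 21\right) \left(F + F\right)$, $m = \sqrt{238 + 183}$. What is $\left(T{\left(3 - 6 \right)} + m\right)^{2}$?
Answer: $\left(144 + \sqrt{421}\right)^{2} \approx 27066.0$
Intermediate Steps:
$m = \sqrt{421} \approx 20.518$
$T{\left(F \right)} = 2 F \left(-21 + F\right)$ ($T{\left(F \right)} = \left(-21 + F\right) 2 F = 2 F \left(-21 + F\right)$)
$\left(T{\left(3 - 6 \right)} + m\right)^{2} = \left(2 \left(3 - 6\right) \left(-21 + \left(3 - 6\right)\right) + \sqrt{421}\right)^{2} = \left(2 \left(-3\right) \left(-21 - 3\right) + \sqrt{421}\right)^{2} = \left(2 \left(-3\right) \left(-24\right) + \sqrt{421}\right)^{2} = \left(144 + \sqrt{421}\right)^{2}$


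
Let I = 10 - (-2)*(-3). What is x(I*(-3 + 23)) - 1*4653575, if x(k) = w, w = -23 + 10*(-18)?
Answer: -4653778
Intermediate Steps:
I = 4 (I = 10 - 1*6 = 10 - 6 = 4)
w = -203 (w = -23 - 180 = -203)
x(k) = -203
x(I*(-3 + 23)) - 1*4653575 = -203 - 1*4653575 = -203 - 4653575 = -4653778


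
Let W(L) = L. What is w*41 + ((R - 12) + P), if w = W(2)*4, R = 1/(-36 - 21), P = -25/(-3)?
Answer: 6162/19 ≈ 324.32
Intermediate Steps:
P = 25/3 (P = -25*(-1/3) = 25/3 ≈ 8.3333)
R = -1/57 (R = 1/(-57) = -1/57 ≈ -0.017544)
w = 8 (w = 2*4 = 8)
w*41 + ((R - 12) + P) = 8*41 + ((-1/57 - 12) + 25/3) = 328 + (-685/57 + 25/3) = 328 - 70/19 = 6162/19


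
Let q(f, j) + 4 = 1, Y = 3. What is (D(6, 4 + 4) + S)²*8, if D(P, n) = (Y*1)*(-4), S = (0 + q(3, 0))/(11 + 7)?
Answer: 10658/9 ≈ 1184.2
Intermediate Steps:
q(f, j) = -3 (q(f, j) = -4 + 1 = -3)
S = -⅙ (S = (0 - 3)/(11 + 7) = -3/18 = -3*1/18 = -⅙ ≈ -0.16667)
D(P, n) = -12 (D(P, n) = (3*1)*(-4) = 3*(-4) = -12)
(D(6, 4 + 4) + S)²*8 = (-12 - ⅙)²*8 = (-73/6)²*8 = (5329/36)*8 = 10658/9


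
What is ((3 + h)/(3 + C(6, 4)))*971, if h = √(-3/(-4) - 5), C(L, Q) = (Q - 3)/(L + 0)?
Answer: 17478/19 + 2913*I*√17/19 ≈ 919.89 + 632.14*I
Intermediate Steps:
C(L, Q) = (-3 + Q)/L
h = I*√17/2 (h = √(-3*(-¼) - 5) = √(¾ - 5) = √(-17/4) = I*√17/2 ≈ 2.0616*I)
((3 + h)/(3 + C(6, 4)))*971 = ((3 + I*√17/2)/(3 + (-3 + 4)/6))*971 = ((3 + I*√17/2)/(3 + (⅙)*1))*971 = ((3 + I*√17/2)/(3 + ⅙))*971 = ((3 + I*√17/2)/(19/6))*971 = ((3 + I*√17/2)*(6/19))*971 = (18/19 + 3*I*√17/19)*971 = 17478/19 + 2913*I*√17/19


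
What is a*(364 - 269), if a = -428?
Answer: -40660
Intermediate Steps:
a*(364 - 269) = -428*(364 - 269) = -428*95 = -40660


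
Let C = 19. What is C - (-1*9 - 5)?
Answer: 33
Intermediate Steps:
C - (-1*9 - 5) = 19 - (-1*9 - 5) = 19 - (-9 - 5) = 19 - 1*(-14) = 19 + 14 = 33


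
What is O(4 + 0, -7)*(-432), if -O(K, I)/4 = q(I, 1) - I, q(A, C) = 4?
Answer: 19008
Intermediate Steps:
O(K, I) = -16 + 4*I (O(K, I) = -4*(4 - I) = -16 + 4*I)
O(4 + 0, -7)*(-432) = (-16 + 4*(-7))*(-432) = (-16 - 28)*(-432) = -44*(-432) = 19008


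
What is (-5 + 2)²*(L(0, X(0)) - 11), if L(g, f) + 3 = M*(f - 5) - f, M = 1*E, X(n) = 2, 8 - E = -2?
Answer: -414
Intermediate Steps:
E = 10 (E = 8 - 1*(-2) = 8 + 2 = 10)
M = 10 (M = 1*10 = 10)
L(g, f) = -53 + 9*f (L(g, f) = -3 + (10*(f - 5) - f) = -3 + (10*(-5 + f) - f) = -3 + ((-50 + 10*f) - f) = -3 + (-50 + 9*f) = -53 + 9*f)
(-5 + 2)²*(L(0, X(0)) - 11) = (-5 + 2)²*((-53 + 9*2) - 11) = (-3)²*((-53 + 18) - 11) = 9*(-35 - 11) = 9*(-46) = -414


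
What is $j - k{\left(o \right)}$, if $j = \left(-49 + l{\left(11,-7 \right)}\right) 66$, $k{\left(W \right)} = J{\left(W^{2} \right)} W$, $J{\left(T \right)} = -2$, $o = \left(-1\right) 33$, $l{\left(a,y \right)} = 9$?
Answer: $-2706$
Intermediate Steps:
$o = -33$
$k{\left(W \right)} = - 2 W$
$j = -2640$ ($j = \left(-49 + 9\right) 66 = \left(-40\right) 66 = -2640$)
$j - k{\left(o \right)} = -2640 - \left(-2\right) \left(-33\right) = -2640 - 66 = -2706$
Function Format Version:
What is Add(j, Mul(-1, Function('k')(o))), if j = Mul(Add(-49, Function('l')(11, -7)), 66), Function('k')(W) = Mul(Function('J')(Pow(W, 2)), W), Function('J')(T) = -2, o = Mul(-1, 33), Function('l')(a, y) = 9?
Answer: -2706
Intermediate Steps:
o = -33
Function('k')(W) = Mul(-2, W)
j = -2640 (j = Mul(Add(-49, 9), 66) = Mul(-40, 66) = -2640)
Add(j, Mul(-1, Function('k')(o))) = Add(-2640, Mul(-1, Mul(-2, -33))) = Add(-2640, Mul(-1, 66)) = Add(-2640, -66) = -2706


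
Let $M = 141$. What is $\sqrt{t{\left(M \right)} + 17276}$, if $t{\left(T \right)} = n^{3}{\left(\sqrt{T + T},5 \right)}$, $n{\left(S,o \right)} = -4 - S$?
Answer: $\sqrt{13828 - 330 \sqrt{282}} \approx 91.029$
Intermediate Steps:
$t{\left(T \right)} = \left(-4 - \sqrt{2} \sqrt{T}\right)^{3}$ ($t{\left(T \right)} = \left(-4 - \sqrt{T + T}\right)^{3} = \left(-4 - \sqrt{2 T}\right)^{3} = \left(-4 - \sqrt{2} \sqrt{T}\right)^{3}$)
$\sqrt{t{\left(M \right)} + 17276} = \sqrt{- \left(4 + \sqrt{2} \sqrt{141}\right)^{3} + 17276} = \sqrt{- \left(4 + \sqrt{282}\right)^{3} + 17276} = \sqrt{17276 - \left(4 + \sqrt{282}\right)^{3}}$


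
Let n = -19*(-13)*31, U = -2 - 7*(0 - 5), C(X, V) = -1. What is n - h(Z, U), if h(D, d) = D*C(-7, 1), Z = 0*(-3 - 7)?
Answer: 7657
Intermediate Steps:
Z = 0 (Z = 0*(-10) = 0)
U = 33 (U = -2 - 7*(-5) = -2 + 35 = 33)
n = 7657 (n = 247*31 = 7657)
h(D, d) = -D (h(D, d) = D*(-1) = -D)
n - h(Z, U) = 7657 - (-1)*0 = 7657 - 1*0 = 7657 + 0 = 7657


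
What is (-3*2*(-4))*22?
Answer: 528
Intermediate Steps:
(-3*2*(-4))*22 = -6*(-4)*22 = 24*22 = 528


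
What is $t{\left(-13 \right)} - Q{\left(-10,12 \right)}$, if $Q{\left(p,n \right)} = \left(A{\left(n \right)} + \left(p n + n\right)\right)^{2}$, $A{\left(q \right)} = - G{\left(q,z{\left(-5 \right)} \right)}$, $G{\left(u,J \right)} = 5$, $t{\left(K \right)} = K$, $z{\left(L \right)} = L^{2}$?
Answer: $-12782$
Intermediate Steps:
$A{\left(q \right)} = -5$ ($A{\left(q \right)} = \left(-1\right) 5 = -5$)
$Q{\left(p,n \right)} = \left(-5 + n + n p\right)^{2}$ ($Q{\left(p,n \right)} = \left(-5 + \left(p n + n\right)\right)^{2} = \left(-5 + \left(n p + n\right)\right)^{2} = \left(-5 + \left(n + n p\right)\right)^{2} = \left(-5 + n + n p\right)^{2}$)
$t{\left(-13 \right)} - Q{\left(-10,12 \right)} = -13 - \left(-5 + 12 + 12 \left(-10\right)\right)^{2} = -13 - \left(-5 + 12 - 120\right)^{2} = -13 - \left(-113\right)^{2} = -13 - 12769 = -12782$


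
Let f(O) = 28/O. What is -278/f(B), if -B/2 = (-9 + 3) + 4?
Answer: -278/7 ≈ -39.714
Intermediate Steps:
B = 4 (B = -2*((-9 + 3) + 4) = -2*(-6 + 4) = -2*(-2) = 4)
-278/f(B) = -278/(28/4) = -278/(28*(¼)) = -278/7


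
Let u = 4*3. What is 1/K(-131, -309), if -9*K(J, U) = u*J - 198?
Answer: 3/590 ≈ 0.0050847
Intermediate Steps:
u = 12
K(J, U) = 22 - 4*J/3 (K(J, U) = -(12*J - 198)/9 = -(-198 + 12*J)/9 = 22 - 4*J/3)
1/K(-131, -309) = 1/(22 - 4/3*(-131)) = 1/(22 + 524/3) = 1/(590/3) = 3/590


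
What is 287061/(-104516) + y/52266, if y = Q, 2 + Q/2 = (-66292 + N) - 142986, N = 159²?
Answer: -8910868199/910438876 ≈ -9.7874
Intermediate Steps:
N = 25281
Q = -367998 (Q = -4 + 2*((-66292 + 25281) - 142986) = -4 + 2*(-41011 - 142986) = -4 + 2*(-183997) = -4 - 367994 = -367998)
y = -367998
287061/(-104516) + y/52266 = 287061/(-104516) - 367998/52266 = 287061*(-1/104516) - 367998*1/52266 = -287061/104516 - 61333/8711 = -8910868199/910438876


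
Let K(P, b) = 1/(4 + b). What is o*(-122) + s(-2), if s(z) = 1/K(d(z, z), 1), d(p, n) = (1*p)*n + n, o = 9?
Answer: -1093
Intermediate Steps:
d(p, n) = n + n*p (d(p, n) = p*n + n = n*p + n = n + n*p)
s(z) = 5 (s(z) = 1/(1/(4 + 1)) = 1/(1/5) = 1/(⅕) = 5)
o*(-122) + s(-2) = 9*(-122) + 5 = -1098 + 5 = -1093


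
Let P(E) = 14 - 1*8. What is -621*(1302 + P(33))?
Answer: -812268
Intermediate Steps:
P(E) = 6 (P(E) = 14 - 8 = 6)
-621*(1302 + P(33)) = -621*(1302 + 6) = -621*1308 = -812268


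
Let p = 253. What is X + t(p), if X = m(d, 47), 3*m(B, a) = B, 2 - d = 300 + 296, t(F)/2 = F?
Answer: 308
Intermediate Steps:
t(F) = 2*F
d = -594 (d = 2 - (300 + 296) = 2 - 1*596 = 2 - 596 = -594)
m(B, a) = B/3
X = -198 (X = (⅓)*(-594) = -198)
X + t(p) = -198 + 2*253 = -198 + 506 = 308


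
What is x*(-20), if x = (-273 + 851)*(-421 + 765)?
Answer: -3976640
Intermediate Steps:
x = 198832 (x = 578*344 = 198832)
x*(-20) = 198832*(-20) = -3976640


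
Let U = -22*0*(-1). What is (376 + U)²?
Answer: 141376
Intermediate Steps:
U = 0 (U = 0*(-1) = 0)
(376 + U)² = (376 + 0)² = 376² = 141376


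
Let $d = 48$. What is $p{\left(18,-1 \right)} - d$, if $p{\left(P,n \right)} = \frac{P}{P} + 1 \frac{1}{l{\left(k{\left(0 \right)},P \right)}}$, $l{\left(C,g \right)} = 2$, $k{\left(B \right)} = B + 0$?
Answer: $- \frac{93}{2} \approx -46.5$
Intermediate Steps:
$k{\left(B \right)} = B$
$p{\left(P,n \right)} = \frac{3}{2}$ ($p{\left(P,n \right)} = \frac{P}{P} + 1 \cdot \frac{1}{2} = 1 + 1 \cdot \frac{1}{2} = 1 + \frac{1}{2} = \frac{3}{2}$)
$p{\left(18,-1 \right)} - d = \frac{3}{2} - 48 = - \frac{93}{2}$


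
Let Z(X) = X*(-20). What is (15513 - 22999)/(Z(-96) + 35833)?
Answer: -394/1987 ≈ -0.19829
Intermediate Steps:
Z(X) = -20*X
(15513 - 22999)/(Z(-96) + 35833) = (15513 - 22999)/(-20*(-96) + 35833) = -7486/(1920 + 35833) = -7486/37753 = -7486*1/37753 = -394/1987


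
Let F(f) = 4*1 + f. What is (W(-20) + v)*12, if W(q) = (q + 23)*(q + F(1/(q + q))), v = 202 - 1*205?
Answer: -6129/10 ≈ -612.90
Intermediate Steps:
v = -3 (v = 202 - 205 = -3)
F(f) = 4 + f
W(q) = (23 + q)*(4 + q + 1/(2*q)) (W(q) = (q + 23)*(q + (4 + 1/(q + q))) = (23 + q)*(q + (4 + 1/(2*q))) = (23 + q)*(4 + q + 1/(2*q)))
(W(-20) + v)*12 = ((185/2 + (-20)² + 27*(-20) + (23/2)/(-20)) - 3)*12 = ((185/2 + 400 - 540 + (23/2)*(-1/20)) - 3)*12 = ((185/2 + 400 - 540 - 23/40) - 3)*12 = (-1923/40 - 3)*12 = -2043/40*12 = -6129/10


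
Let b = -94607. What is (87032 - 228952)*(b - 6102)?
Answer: 14292621280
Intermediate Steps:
(87032 - 228952)*(b - 6102) = (87032 - 228952)*(-94607 - 6102) = -141920*(-100709) = 14292621280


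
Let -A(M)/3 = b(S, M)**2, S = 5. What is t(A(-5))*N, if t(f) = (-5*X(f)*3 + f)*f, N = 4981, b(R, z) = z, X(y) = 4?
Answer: 50432625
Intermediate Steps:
A(M) = -3*M**2
t(f) = f*(-60 + f) (t(f) = (-5*4*3 + f)*f = (-20*3 + f)*f = (-60 + f)*f = f*(-60 + f))
t(A(-5))*N = ((-3*(-5)**2)*(-60 - 3*(-5)**2))*4981 = ((-3*25)*(-60 - 3*25))*4981 = -75*(-60 - 75)*4981 = -75*(-135)*4981 = 10125*4981 = 50432625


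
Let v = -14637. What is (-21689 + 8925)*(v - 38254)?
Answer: 675100724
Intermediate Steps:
(-21689 + 8925)*(v - 38254) = (-21689 + 8925)*(-14637 - 38254) = -12764*(-52891) = 675100724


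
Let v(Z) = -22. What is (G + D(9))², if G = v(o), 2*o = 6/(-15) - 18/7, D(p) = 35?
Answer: 169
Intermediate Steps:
o = -52/35 (o = (6/(-15) - 18/7)/2 = (6*(-1/15) - 18*⅐)/2 = (-⅖ - 18/7)/2 = (½)*(-104/35) = -52/35 ≈ -1.4857)
G = -22
(G + D(9))² = (-22 + 35)² = 13² = 169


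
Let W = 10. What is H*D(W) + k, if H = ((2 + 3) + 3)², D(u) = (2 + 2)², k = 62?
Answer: 1086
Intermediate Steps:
D(u) = 16 (D(u) = 4² = 16)
H = 64 (H = (5 + 3)² = 8² = 64)
H*D(W) + k = 64*16 + 62 = 1024 + 62 = 1086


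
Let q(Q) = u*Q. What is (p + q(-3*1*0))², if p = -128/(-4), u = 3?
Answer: 1024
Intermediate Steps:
q(Q) = 3*Q
p = 32 (p = -128*(-¼) = 32)
(p + q(-3*1*0))² = (32 + 3*(-3*1*0))² = (32 + 3*(-3*0))² = (32 + 3*0)² = (32 + 0)² = 32² = 1024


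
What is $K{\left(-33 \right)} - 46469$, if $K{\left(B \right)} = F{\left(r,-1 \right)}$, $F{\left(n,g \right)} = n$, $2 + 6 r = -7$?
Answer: $- \frac{92941}{2} \approx -46471.0$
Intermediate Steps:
$r = - \frac{3}{2}$ ($r = - \frac{1}{3} + \frac{1}{6} \left(-7\right) = - \frac{1}{3} - \frac{7}{6} = - \frac{3}{2} \approx -1.5$)
$K{\left(B \right)} = - \frac{3}{2}$
$K{\left(-33 \right)} - 46469 = - \frac{3}{2} - 46469 = - \frac{92941}{2}$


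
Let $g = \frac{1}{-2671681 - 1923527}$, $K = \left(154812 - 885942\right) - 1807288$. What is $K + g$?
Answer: $- \frac{11664558700945}{4595208} \approx -2.5384 \cdot 10^{6}$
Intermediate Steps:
$K = -2538418$ ($K = -731130 - 1807288 = -2538418$)
$g = - \frac{1}{4595208}$ ($g = \frac{1}{-4595208} = - \frac{1}{4595208} \approx -2.1762 \cdot 10^{-7}$)
$K + g = -2538418 - \frac{1}{4595208} = - \frac{11664558700945}{4595208}$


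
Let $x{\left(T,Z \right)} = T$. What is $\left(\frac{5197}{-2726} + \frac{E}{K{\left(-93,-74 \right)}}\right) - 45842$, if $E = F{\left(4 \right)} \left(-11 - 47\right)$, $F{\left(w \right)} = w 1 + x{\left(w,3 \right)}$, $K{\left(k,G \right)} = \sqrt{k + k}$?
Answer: $- \frac{124970489}{2726} + \frac{232 i \sqrt{186}}{93} \approx -45844.0 + 34.022 i$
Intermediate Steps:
$K{\left(k,G \right)} = \sqrt{2} \sqrt{k}$ ($K{\left(k,G \right)} = \sqrt{2 k} = \sqrt{2} \sqrt{k}$)
$F{\left(w \right)} = 2 w$ ($F{\left(w \right)} = w 1 + w = w + w = 2 w$)
$E = -464$ ($E = 2 \cdot 4 \left(-11 - 47\right) = 8 \left(-58\right) = -464$)
$\left(\frac{5197}{-2726} + \frac{E}{K{\left(-93,-74 \right)}}\right) - 45842 = \left(\frac{5197}{-2726} - \frac{464}{\sqrt{2} \sqrt{-93}}\right) - 45842 = \left(5197 \left(- \frac{1}{2726}\right) - \frac{464}{\sqrt{2} i \sqrt{93}}\right) - 45842 = \left(- \frac{5197}{2726} - \frac{464}{i \sqrt{186}}\right) - 45842 = \left(- \frac{5197}{2726} - 464 \left(- \frac{i \sqrt{186}}{186}\right)\right) - 45842 = \left(- \frac{5197}{2726} + \frac{232 i \sqrt{186}}{93}\right) - 45842 = - \frac{124970489}{2726} + \frac{232 i \sqrt{186}}{93}$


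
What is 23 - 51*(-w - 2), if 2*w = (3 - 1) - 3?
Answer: 199/2 ≈ 99.500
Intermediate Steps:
w = -1/2 (w = ((3 - 1) - 3)/2 = (2 - 3)/2 = (1/2)*(-1) = -1/2 ≈ -0.50000)
23 - 51*(-w - 2) = 23 - 51*(-1*(-1/2) - 2) = 23 - 51*(1/2 - 2) = 23 - 51*(-3/2) = 23 + 153/2 = 199/2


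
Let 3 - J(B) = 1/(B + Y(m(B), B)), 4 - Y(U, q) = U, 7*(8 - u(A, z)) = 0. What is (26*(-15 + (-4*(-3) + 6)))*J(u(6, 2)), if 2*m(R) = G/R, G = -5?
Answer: 44850/197 ≈ 227.67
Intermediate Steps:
m(R) = -5/(2*R) (m(R) = (-5/R)/2 = -5/(2*R))
u(A, z) = 8 (u(A, z) = 8 - 1/7*0 = 8 + 0 = 8)
Y(U, q) = 4 - U
J(B) = 3 - 1/(4 + B + 5/(2*B)) (J(B) = 3 - 1/(B + (4 - (-5)/(2*B))) = 3 - 1/(B + (4 + 5/(2*B))) = 3 - 1/(4 + B + 5/(2*B)))
(26*(-15 + (-4*(-3) + 6)))*J(u(6, 2)) = (26*(-15 + (-4*(-3) + 6)))*((15 + 2*8*(11 + 3*8))/(5 + 2*8*(4 + 8))) = (26*(-15 + (12 + 6)))*((15 + 2*8*(11 + 24))/(5 + 2*8*12)) = (26*(-15 + 18))*((15 + 2*8*35)/(5 + 192)) = (26*3)*((15 + 560)/197) = 78*((1/197)*575) = 78*(575/197) = 44850/197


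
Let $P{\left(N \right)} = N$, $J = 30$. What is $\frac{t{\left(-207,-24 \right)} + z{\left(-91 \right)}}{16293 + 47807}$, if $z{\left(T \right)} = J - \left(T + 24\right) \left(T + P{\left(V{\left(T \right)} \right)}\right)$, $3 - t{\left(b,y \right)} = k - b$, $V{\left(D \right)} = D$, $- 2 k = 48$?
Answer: $- \frac{3086}{16025} \approx -0.19257$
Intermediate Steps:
$k = -24$ ($k = \left(- \frac{1}{2}\right) 48 = -24$)
$t{\left(b,y \right)} = 27 + b$ ($t{\left(b,y \right)} = 3 - \left(-24 - b\right) = 3 + \left(24 + b\right) = 27 + b$)
$z{\left(T \right)} = 30 - 2 T \left(24 + T\right)$ ($z{\left(T \right)} = 30 - \left(T + 24\right) \left(T + T\right) = 30 - \left(24 + T\right) 2 T = 30 - 2 T \left(24 + T\right)$)
$\frac{t{\left(-207,-24 \right)} + z{\left(-91 \right)}}{16293 + 47807} = \frac{\left(27 - 207\right) - \left(-4398 + 16562\right)}{16293 + 47807} = \frac{-180 + \left(30 + 4368 - 16562\right)}{64100} = \left(-180 + \left(30 + 4368 - 16562\right)\right) \frac{1}{64100} = \left(-180 - 12164\right) \frac{1}{64100} = \left(-12344\right) \frac{1}{64100} = - \frac{3086}{16025}$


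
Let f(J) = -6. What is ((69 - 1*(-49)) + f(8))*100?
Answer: 11200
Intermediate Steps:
((69 - 1*(-49)) + f(8))*100 = ((69 - 1*(-49)) - 6)*100 = ((69 + 49) - 6)*100 = (118 - 6)*100 = 112*100 = 11200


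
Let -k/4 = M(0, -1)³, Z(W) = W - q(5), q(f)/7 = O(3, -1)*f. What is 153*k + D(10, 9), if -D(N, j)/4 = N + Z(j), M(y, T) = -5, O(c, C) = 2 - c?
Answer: 76284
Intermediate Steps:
q(f) = -7*f (q(f) = 7*((2 - 1*3)*f) = 7*((2 - 3)*f) = 7*(-f) = -7*f)
Z(W) = 35 + W (Z(W) = W - (-7)*5 = W - 1*(-35) = W + 35 = 35 + W)
D(N, j) = -140 - 4*N - 4*j (D(N, j) = -4*(N + (35 + j)) = -4*(35 + N + j) = -140 - 4*N - 4*j)
k = 500 (k = -4*(-5)³ = -4*(-125) = 500)
153*k + D(10, 9) = 153*500 + (-140 - 4*10 - 4*9) = 76500 + (-140 - 40 - 36) = 76500 - 216 = 76284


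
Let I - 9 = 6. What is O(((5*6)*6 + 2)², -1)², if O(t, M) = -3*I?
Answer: 2025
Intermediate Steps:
I = 15 (I = 9 + 6 = 15)
O(t, M) = -45 (O(t, M) = -3*15 = -45)
O(((5*6)*6 + 2)², -1)² = (-45)² = 2025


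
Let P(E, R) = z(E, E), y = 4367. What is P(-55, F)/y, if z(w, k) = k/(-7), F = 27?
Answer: 5/2779 ≈ 0.0017992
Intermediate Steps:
z(w, k) = -k/7 (z(w, k) = k*(-⅐) = -k/7)
P(E, R) = -E/7
P(-55, F)/y = -⅐*(-55)/4367 = (55/7)*(1/4367) = 5/2779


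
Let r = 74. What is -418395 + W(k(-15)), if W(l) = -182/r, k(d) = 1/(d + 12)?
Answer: -15480706/37 ≈ -4.1840e+5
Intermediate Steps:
k(d) = 1/(12 + d)
W(l) = -91/37 (W(l) = -182/74 = -182*1/74 = -91/37)
-418395 + W(k(-15)) = -418395 - 91/37 = -15480706/37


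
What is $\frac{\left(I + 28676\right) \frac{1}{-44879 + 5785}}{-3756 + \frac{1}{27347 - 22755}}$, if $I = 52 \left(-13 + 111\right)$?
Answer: $\frac{77540512}{337137879397} \approx 0.00023$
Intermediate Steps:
$I = 5096$ ($I = 52 \cdot 98 = 5096$)
$\frac{\left(I + 28676\right) \frac{1}{-44879 + 5785}}{-3756 + \frac{1}{27347 - 22755}} = \frac{\left(5096 + 28676\right) \frac{1}{-44879 + 5785}}{-3756 + \frac{1}{27347 - 22755}} = \frac{33772 \frac{1}{-39094}}{-3756 + \frac{1}{4592}} = \frac{33772 \left(- \frac{1}{39094}\right)}{-3756 + \frac{1}{4592}} = - \frac{16886}{19547 \left(- \frac{17247551}{4592}\right)} = \left(- \frac{16886}{19547}\right) \left(- \frac{4592}{17247551}\right) = \frac{77540512}{337137879397}$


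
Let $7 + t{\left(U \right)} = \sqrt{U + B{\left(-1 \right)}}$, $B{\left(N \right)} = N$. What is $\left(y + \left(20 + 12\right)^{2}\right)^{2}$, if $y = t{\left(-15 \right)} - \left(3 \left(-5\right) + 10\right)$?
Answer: $1044468 + 8176 i \approx 1.0445 \cdot 10^{6} + 8176.0 i$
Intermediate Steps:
$t{\left(U \right)} = -7 + \sqrt{-1 + U}$ ($t{\left(U \right)} = -7 + \sqrt{U - 1} = -7 + \sqrt{-1 + U}$)
$y = -2 + 4 i$ ($y = \left(-7 + \sqrt{-1 - 15}\right) - \left(3 \left(-5\right) + 10\right) = \left(-7 + \sqrt{-16}\right) - \left(-15 + 10\right) = \left(-7 + 4 i\right) - -5 = \left(-7 + 4 i\right) + 5 = -2 + 4 i \approx -2.0 + 4.0 i$)
$\left(y + \left(20 + 12\right)^{2}\right)^{2} = \left(\left(-2 + 4 i\right) + \left(20 + 12\right)^{2}\right)^{2} = \left(\left(-2 + 4 i\right) + 32^{2}\right)^{2} = \left(\left(-2 + 4 i\right) + 1024\right)^{2} = \left(1022 + 4 i\right)^{2}$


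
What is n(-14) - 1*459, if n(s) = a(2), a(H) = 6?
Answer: -453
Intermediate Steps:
n(s) = 6
n(-14) - 1*459 = 6 - 1*459 = 6 - 459 = -453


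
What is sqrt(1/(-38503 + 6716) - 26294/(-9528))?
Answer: 5*sqrt(632837999064369)/75716634 ≈ 1.6612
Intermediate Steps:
sqrt(1/(-38503 + 6716) - 26294/(-9528)) = sqrt(1/(-31787) - 26294*(-1/9528)) = sqrt(-1/31787 + 13147/4764) = sqrt(417898925/151433268) = 5*sqrt(632837999064369)/75716634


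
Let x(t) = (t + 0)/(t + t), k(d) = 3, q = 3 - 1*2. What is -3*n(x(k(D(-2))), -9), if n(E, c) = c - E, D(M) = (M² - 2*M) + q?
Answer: 57/2 ≈ 28.500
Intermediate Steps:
q = 1 (q = 3 - 2 = 1)
D(M) = 1 + M² - 2*M (D(M) = (M² - 2*M) + 1 = 1 + M² - 2*M)
x(t) = ½ (x(t) = t/((2*t)) = t*(1/(2*t)) = ½)
-3*n(x(k(D(-2))), -9) = -3*(-9 - 1*½) = -3*(-9 - ½) = -3*(-19/2) = 57/2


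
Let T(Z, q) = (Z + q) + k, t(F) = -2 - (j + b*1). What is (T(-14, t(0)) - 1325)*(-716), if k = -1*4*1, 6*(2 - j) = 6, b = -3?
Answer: 961588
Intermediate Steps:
j = 1 (j = 2 - ⅙*6 = 2 - 1 = 1)
t(F) = 0 (t(F) = -2 - (1 - 3*1) = -2 - (1 - 3) = -2 - 1*(-2) = -2 + 2 = 0)
k = -4 (k = -4*1 = -4)
T(Z, q) = -4 + Z + q (T(Z, q) = (Z + q) - 4 = -4 + Z + q)
(T(-14, t(0)) - 1325)*(-716) = ((-4 - 14 + 0) - 1325)*(-716) = (-18 - 1325)*(-716) = -1343*(-716) = 961588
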